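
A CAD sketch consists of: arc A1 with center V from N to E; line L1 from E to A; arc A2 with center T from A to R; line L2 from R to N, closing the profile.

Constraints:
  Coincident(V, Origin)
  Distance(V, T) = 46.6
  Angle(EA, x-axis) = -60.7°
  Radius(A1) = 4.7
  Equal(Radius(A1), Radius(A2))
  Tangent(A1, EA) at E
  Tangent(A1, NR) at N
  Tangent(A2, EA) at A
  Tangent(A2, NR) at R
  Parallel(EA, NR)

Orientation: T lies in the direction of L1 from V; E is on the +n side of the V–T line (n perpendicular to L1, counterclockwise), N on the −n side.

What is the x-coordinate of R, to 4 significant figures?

18.71

The slot axis is L1's direction at -60.7°, so u = (cos -60.7°, sin -60.7°) = (0.4894, -0.8721) and n = (−sin -60.7°, cos -60.7°) = (0.8721, 0.4894). V is at the origin and T lies 46.6 along u from V, so T = 46.6·u = (22.81, -40.64). Tangency of A1 to both parallel lines with radius 4.7 puts E and N at V ± 4.7·n: E = (4.099, 2.300), N = (-4.099, -2.300). Equal radii place A and R the same way about T: A = T + 4.7·n = (26.90, -38.34), R = T − 4.7·n = (18.71, -42.94). So R.x = 18.71.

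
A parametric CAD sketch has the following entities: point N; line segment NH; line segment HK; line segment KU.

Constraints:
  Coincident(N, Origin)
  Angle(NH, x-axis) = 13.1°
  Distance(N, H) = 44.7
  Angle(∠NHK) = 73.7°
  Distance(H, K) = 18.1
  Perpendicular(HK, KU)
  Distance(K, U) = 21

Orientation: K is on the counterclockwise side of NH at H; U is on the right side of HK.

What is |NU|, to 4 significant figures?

64.14

N is at the origin; NH runs at 13.1° with length 44.7, so H = 44.7·(cos 13.1°, sin 13.1°) = (43.54, 10.13). ∠NHK = 73.7°, so HK runs at 13.1° + (180° − 73.7°) = 119.4° from the x-axis; with |HK| = 18.1, K = H + 18.1·(cos 119.4°, sin 119.4°) = (34.65, 25.90). The perpendicularity gives KU at right angles to HK; with |KU| = 21.0 on the right of HK, U = K + 21.0·(0.8712, 0.4909) = (52.95, 36.21). Then |NU| = |U − N| = 64.14.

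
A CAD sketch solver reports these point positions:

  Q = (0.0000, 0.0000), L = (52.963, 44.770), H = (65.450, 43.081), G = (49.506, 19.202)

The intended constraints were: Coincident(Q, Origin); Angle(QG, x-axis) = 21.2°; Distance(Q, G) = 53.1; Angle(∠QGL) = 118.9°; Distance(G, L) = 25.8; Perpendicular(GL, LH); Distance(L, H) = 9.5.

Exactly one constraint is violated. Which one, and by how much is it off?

Distance(L, H) = 9.5 — off by 3.10.

Q = (0.00, 0.00) ✓; QG at 21.20° ✓; |QG| = 53.10 ✓; ∠QGL = 118.9° ✓; |GL| = 25.80 ✓; ∠(GL, LH) = 90.00° ✓; |LH| = 12.60 ✗.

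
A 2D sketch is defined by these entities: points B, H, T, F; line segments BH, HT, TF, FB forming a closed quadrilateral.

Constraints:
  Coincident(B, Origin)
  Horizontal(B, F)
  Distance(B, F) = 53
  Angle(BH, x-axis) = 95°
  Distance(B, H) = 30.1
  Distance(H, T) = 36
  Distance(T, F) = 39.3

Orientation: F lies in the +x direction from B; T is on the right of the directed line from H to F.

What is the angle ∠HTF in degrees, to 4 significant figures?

114.0°

Checks: |HT| = 36.00 ✓; |TF| = 39.30 ✓.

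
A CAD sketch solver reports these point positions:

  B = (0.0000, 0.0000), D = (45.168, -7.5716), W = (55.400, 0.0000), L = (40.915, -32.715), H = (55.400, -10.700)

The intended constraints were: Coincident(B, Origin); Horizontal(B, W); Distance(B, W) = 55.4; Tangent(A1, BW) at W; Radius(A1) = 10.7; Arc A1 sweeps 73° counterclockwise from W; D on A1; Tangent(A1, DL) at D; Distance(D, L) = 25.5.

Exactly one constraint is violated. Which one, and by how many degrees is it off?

Tangent(A1, DL) at D — off by 7.40°.

B = (0.00, 0.00) ✓; B.y = 0.00, W.y = 0.00 ✓; |BW| = 55.40 ✓; ∠(HW, WB) = 90.00° ✓; |HW| = 10.70 ✓; bearing(H→D) − bearing(H→W) = 73.00° ✓; |HD| = 10.70 ✓; ∠(HD, DL) = 82.60° ✗; |DL| = 25.50 ✓.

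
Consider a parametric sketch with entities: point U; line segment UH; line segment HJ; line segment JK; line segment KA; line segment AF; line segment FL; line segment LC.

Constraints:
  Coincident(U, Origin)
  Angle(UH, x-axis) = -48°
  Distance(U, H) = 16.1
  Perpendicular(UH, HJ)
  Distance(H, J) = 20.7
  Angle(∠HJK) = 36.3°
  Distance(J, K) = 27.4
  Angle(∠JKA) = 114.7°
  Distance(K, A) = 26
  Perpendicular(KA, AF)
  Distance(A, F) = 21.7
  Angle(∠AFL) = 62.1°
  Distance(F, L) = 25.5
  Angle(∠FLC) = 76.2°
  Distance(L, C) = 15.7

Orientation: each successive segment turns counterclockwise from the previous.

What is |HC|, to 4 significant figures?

18.31

U is at the origin; UH runs at -48.0° with length 16.1, so H = (10.77, -11.96). UH is perpendicular to HJ, so HJ runs at 42.00°; with |HJ| = 20.7, J = (26.16, 1.886). ∠HJK = 36.3° gives JK at -174.3° from the x-axis; with |JK| = 27.4, K = (-1.108, -0.8350). ∠JKA = 114.7° gives KA at -109.0° from the x-axis; with |KA| = 26.0, A = (-9.573, -25.42). KA ⟂ AF, so AF runs at -19.00°; with |AF| = 21.7, F = (10.94, -32.48). ∠AFL = 62.1° gives FL at 98.90° from the x-axis; with |FL| = 25.5, L = (6.999, -7.290). ∠FLC = 76.2° gives LC at -157.3° from the x-axis; with |LC| = 15.7, C = (-7.484, -13.35). Then |HC| = |C − H| = 18.31.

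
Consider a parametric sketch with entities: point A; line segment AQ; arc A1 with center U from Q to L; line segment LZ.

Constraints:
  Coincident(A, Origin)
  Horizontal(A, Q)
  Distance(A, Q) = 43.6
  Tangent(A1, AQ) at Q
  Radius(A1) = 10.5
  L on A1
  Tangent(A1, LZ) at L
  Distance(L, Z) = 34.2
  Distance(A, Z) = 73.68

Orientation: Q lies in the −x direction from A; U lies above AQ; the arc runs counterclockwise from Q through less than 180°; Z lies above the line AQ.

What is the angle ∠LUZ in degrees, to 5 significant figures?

72.933°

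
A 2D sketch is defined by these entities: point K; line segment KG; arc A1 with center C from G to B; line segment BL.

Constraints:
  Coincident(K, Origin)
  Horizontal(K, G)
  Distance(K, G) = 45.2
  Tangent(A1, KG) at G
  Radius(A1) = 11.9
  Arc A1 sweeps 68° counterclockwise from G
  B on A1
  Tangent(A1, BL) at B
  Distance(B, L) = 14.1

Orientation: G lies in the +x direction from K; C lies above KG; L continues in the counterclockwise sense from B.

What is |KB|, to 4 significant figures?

56.72

K is at the origin; KG is horizontal with |KG| = 45.2 and G on the +x side, so G = (45.20, 0.000). Tangency of A1 to KG means the radius CG is perpendicular to KG, so C = G + (0, 11.9) = (45.20, 11.90). On A1, G sits at bearing -90° from C; a 68° counterclockwise sweep puts B at bearing -22°, so B = C + 11.9·(cos -22°, sin -22°) = (56.23, 7.442). Then |KB| = |B − K| = 56.72.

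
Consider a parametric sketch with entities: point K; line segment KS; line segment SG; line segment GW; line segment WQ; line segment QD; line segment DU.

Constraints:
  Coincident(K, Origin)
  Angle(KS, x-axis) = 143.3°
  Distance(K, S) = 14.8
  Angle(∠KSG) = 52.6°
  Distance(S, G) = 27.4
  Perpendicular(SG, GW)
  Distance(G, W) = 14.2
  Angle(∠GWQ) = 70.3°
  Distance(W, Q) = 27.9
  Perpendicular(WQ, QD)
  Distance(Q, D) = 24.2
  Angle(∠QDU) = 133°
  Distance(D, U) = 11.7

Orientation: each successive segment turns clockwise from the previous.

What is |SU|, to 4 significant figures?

30.22

K is at the origin; KS runs at 143.3° with length 14.8, so S = (-11.87, 8.845). ∠KSG = 52.6° gives SG at 15.90° from the x-axis; with |SG| = 27.4, G = (14.49, 16.35). SG ⟂ GW, so GW runs at -74.10°; with |GW| = 14.2, W = (18.38, 2.695). ∠GWQ = 70.3° gives WQ at 176.2° from the x-axis; with |WQ| = 27.9, Q = (-9.463, 4.544). WQ ⟂ QD, so QD runs at 86.20°; with |QD| = 24.2, D = (-7.859, 28.69). ∠QDU = 133.0° gives DU at 39.20° from the x-axis; with |DU| = 11.7, U = (1.208, 36.09). Then |SU| = |U − S| = 30.22.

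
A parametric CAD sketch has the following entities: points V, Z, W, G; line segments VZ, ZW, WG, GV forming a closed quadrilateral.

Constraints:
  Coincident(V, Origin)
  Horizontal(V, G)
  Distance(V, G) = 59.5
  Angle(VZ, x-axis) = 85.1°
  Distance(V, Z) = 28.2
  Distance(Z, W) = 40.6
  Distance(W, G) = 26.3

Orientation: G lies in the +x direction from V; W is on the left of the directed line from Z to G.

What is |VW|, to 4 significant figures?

46.55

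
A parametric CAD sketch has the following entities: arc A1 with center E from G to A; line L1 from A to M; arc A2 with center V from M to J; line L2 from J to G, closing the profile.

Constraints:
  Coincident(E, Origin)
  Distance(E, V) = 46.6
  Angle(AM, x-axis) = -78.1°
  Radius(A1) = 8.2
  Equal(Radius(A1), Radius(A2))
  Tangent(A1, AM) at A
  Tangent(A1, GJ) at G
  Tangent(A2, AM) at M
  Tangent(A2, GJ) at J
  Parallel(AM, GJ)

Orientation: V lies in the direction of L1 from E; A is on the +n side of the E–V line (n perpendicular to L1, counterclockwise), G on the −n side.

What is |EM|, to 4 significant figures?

47.32

Tangency of A1 to both parallel lines with radius 8.2 puts A and G at E ± 8.2·n: A = (8.024, 1.691), G = (-8.024, -1.691). Equal radii place M and J the same way about V: M = V + 8.2·n = (17.63, -43.91), J = V − 8.2·n = (1.585, -47.29). Then |EM| = |M − E| = 47.32.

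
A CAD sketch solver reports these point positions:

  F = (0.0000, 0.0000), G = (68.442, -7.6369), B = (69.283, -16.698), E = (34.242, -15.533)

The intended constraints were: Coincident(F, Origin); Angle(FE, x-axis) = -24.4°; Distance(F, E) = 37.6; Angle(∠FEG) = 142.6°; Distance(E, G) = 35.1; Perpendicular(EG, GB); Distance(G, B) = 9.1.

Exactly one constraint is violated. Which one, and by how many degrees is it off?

Perpendicular(EG, GB) — off by 7.70°.

F = (0.00, 0.00) ✓; FE at -24.40° ✓; |FE| = 37.60 ✓; ∠FEG = 142.6° ✓; |EG| = 35.10 ✓; ∠(EG, GB) = 97.70° ✗; |GB| = 9.100 ✓.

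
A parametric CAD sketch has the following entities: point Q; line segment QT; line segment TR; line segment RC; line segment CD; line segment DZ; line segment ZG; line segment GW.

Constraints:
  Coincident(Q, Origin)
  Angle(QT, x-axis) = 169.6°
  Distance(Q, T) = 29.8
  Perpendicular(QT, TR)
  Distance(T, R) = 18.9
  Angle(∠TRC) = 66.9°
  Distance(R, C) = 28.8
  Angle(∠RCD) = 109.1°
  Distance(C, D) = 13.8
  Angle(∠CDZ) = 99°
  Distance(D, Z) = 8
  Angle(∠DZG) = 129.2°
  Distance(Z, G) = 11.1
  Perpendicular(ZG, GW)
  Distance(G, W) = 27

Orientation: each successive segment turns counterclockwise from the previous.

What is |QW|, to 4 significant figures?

19.93

Q is at the origin; QT runs at 169.6° with length 29.8, so T = (-29.31, 5.379). QT ⟂ TR, so TR runs at -100.4°; with |TR| = 18.9, R = (-32.72, -13.21). ∠TRC = 66.9° gives RC at 12.70° from the x-axis; with |RC| = 28.8, C = (-4.627, -6.878). ∠RCD = 109.1° gives CD at 83.60° from the x-axis; with |CD| = 13.8, D = (-3.089, 6.836). ∠CDZ = 99.0° gives DZ at 164.6° from the x-axis; with |DZ| = 8.0, Z = (-10.80, 8.960). ∠DZG = 129.2° gives ZG at -144.6° from the x-axis; with |ZG| = 11.1, G = (-19.85, 2.530). ZG is perpendicular to GW, so GW runs at -54.60°; with |GW| = 27.0, W = (-4.209, -19.48). Then |QW| = |W − Q| = 19.93.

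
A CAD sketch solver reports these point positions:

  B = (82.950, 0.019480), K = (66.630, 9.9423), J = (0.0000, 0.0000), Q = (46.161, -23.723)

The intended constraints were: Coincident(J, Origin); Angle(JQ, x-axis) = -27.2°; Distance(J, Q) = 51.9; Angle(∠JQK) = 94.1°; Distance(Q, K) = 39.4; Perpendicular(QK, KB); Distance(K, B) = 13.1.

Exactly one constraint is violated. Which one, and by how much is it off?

Distance(K, B) = 13.1 — off by 6.00.

J = (0.00, 0.00) ✓; JQ at -27.20° ✓; |JQ| = 51.90 ✓; ∠JQK = 94.10° ✓; |QK| = 39.40 ✓; ∠(QK, KB) = 90.00° ✓; |KB| = 19.10 ✗.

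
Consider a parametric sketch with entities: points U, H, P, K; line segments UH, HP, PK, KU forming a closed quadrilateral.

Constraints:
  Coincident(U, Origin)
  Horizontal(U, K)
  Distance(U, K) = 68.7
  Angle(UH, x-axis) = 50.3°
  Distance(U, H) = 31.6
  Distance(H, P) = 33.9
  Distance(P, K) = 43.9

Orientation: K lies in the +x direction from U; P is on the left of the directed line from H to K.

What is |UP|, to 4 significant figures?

64.19

Checks: |HP| = 33.90 ✓; |PK| = 43.90 ✓.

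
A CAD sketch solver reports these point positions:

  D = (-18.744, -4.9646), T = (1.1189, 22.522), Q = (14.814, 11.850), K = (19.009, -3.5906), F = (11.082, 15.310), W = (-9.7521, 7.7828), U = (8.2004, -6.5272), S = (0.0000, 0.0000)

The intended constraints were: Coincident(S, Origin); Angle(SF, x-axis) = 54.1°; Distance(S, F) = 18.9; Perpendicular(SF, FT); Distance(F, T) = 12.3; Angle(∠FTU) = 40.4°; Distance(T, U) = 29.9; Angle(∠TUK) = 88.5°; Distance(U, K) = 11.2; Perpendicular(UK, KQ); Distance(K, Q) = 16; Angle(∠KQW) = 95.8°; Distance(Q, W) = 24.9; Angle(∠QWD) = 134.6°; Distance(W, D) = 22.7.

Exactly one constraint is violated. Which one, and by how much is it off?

Distance(W, D) = 22.7 — off by 7.10.

S = (0.00, 0.00) ✓; SF at 54.10° ✓; |SF| = 18.90 ✓; ∠(SF, FT) = 90.00° ✓; |FT| = 12.30 ✓; ∠FTU = 40.40° ✓; |TU| = 29.90 ✓; ∠TUK = 88.50° ✓; |UK| = 11.20 ✓; ∠(UK, KQ) = 90.00° ✓; |KQ| = 16.00 ✓; ∠KQW = 95.80° ✓; |QW| = 24.90 ✓; ∠QWD = 134.6° ✓; |WD| = 15.60 ✗.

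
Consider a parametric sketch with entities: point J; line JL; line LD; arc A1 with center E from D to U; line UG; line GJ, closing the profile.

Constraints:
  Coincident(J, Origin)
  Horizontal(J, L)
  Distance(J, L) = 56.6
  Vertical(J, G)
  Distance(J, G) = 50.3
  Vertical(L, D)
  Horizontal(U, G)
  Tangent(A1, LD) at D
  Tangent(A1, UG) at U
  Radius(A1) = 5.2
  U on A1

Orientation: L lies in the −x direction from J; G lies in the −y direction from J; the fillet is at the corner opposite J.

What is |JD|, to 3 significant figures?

72.4

The virtual corner opposite J is at (-56.6, -50.3). Since A1 is tangent to LD there, ED ⟂ LD and A1 meets UG tangentially, so EU is at right angles to UG, with radius 5.2, so the center E sits 5.2 in from both sides at E = (-51.4, -45.1). That places the tangent points at D = (-56.6, -45.1) on LD and U = (-51.4, -50.3) on UG. Then |JD| = |D − J| = 72.4.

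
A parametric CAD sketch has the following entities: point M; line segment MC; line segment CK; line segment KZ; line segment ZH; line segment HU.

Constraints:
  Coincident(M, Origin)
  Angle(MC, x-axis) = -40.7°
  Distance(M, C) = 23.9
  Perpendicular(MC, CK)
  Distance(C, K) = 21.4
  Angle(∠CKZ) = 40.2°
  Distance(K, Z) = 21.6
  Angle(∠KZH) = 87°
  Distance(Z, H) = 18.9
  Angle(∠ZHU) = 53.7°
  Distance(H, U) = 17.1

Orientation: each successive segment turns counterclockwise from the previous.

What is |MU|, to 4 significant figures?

27.40

M is at the origin; MC runs at -40.7° with length 23.9, so C = (18.12, -15.59). The perpendicularity gives CK at right angles to MC, so CK runs at 49.30°; with |CK| = 21.4, K = (32.07, 0.6389). ∠CKZ = 40.2° gives KZ at -170.9° from the x-axis; with |KZ| = 21.6, Z = (10.75, -2.777). ∠KZH = 87.0° gives ZH at -77.90° from the x-axis; with |ZH| = 18.9, H = (14.71, -21.26). ∠ZHU = 53.7° gives HU at 48.40° from the x-axis; with |HU| = 17.1, U = (26.06, -8.470). Then |MU| = |U − M| = 27.40.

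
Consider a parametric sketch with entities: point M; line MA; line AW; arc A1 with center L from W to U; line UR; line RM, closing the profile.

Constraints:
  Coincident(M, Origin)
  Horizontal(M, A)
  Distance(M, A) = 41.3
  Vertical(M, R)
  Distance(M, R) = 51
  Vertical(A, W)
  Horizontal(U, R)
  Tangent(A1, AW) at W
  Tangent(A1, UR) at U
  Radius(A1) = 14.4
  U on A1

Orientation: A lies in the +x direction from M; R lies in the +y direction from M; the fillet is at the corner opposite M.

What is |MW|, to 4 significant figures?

55.18

M is at the origin; M and A share the same y with |MA| = 41.3 and A on the +x side, so A = (41.30, 0.000). MR is vertical with |MR| = 51.0 and R on the +y side, so R = (0.000, 51.00). The virtual corner opposite M is at (41.30, 51.00). Tangency of A1 to AW means the radius LW is perpendicular to AW and the tangent condition forces LU to be normal to UR, with radius 14.4, so the center L sits 14.4 in from both sides at L = (26.90, 36.60). That places the tangent points at W = (41.30, 36.60) on AW and U = (26.90, 51.00) on UR. Then |MW| = |W − M| = 55.18.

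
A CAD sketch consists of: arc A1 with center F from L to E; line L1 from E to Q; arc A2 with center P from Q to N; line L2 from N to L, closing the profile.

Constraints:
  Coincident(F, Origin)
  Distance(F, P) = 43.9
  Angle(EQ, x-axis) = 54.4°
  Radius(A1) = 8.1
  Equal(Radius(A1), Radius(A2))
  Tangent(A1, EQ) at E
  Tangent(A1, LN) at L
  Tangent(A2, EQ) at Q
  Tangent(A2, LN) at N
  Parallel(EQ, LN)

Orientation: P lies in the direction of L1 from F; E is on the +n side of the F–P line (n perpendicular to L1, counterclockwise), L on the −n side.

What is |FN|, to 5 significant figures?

44.641

Tangency of A1 to both parallel lines with radius 8.1 puts E and L at F ± 8.1·n: E = (-6.5861, 4.7152), L = (6.5861, -4.7152). Equal radii place Q and N the same way about P: Q = P + 8.1·n = (18.969, 40.410), N = P − 8.1·n = (32.141, 30.980). Then |FN| = |N − F| = 44.641.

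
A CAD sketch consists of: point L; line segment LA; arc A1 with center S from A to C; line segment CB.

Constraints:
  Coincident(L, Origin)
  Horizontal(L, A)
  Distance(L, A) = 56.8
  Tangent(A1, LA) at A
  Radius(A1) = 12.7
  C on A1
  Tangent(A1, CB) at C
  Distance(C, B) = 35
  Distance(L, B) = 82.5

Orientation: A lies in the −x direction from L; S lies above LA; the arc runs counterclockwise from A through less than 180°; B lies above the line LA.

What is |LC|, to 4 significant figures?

50.58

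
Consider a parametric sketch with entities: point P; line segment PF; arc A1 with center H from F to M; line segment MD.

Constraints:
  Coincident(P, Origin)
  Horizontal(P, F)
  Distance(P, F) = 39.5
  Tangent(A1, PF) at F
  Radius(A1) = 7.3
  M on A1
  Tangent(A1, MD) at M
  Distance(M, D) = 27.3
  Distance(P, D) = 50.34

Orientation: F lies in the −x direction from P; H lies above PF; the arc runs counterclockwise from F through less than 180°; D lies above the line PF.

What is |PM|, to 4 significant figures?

33.31

Checks: |PF| = 39.50 ✓; |HM| = 7.300 ✓; ∠(HM, MD) = 90.00° ✓; |MD| = 27.30 ✓; |PD| = 50.34 ✓.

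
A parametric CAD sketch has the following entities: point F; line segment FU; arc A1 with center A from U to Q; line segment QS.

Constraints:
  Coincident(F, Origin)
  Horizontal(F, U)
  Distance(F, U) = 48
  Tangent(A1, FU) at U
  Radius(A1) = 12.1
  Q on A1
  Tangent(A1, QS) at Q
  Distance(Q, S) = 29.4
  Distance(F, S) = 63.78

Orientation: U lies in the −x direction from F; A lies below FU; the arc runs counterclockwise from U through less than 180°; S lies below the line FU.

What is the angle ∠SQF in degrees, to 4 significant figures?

80.95°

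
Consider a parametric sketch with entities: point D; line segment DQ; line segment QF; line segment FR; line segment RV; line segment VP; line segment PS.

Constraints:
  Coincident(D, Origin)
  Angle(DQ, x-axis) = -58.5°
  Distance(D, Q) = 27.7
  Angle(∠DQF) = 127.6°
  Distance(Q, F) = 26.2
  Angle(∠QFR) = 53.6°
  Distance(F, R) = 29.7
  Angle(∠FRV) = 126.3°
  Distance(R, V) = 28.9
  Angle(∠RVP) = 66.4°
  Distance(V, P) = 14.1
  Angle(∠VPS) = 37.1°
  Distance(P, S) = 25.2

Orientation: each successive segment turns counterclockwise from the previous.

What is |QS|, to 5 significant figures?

36.538

D is at the origin; DQ runs at -58.5° with length 27.7, so Q = (14.473, -23.618). ∠DQF = 127.6° gives QF at -6.1000° from the x-axis; with |QF| = 26.2, F = (40.525, -26.402). ∠QFR = 53.6° gives FR at 120.30° from the x-axis; with |FR| = 29.7, R = (25.540, -0.75940). ∠FRV = 126.3° gives RV at 174.00° from the x-axis; with |RV| = 28.9, V = (-3.2013, 2.2615). ∠RVP = 66.4° gives VP at -72.400° from the x-axis; with |VP| = 14.1, P = (1.0621, -11.179). ∠VPS = 37.1° gives PS at 70.500° from the x-axis; with |PS| = 25.2, S = (9.4741, 12.576). Then |QS| = |S − Q| = 36.538.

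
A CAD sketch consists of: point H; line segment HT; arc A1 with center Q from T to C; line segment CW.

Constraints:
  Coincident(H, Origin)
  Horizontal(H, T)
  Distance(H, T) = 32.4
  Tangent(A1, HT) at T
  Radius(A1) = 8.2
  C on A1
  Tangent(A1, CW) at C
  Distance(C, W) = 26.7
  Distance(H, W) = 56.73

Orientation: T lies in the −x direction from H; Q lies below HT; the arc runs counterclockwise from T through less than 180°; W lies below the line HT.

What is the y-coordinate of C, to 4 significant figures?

-6.248

H is at the origin; HT is horizontal with |HT| = 32.4 and T on the −x side, so T = (-32.40, 0.000). A1 meets HT tangentially, so QT is at right angles to HT, so Q = T + (0, -8.2) = (-32.40, -8.200). Since QC ⟂ CW (tangency), |QW| = √(8.2² + 26.7²) = 27.93 regardless of where C sits on A1. So W lies on both circle(H, 56.73) and circle(Q, 27.93); the below-HT intersection is W = (-46.72, -32.18). C is the foot of the tangent from W: C = (-40.36, -6.248).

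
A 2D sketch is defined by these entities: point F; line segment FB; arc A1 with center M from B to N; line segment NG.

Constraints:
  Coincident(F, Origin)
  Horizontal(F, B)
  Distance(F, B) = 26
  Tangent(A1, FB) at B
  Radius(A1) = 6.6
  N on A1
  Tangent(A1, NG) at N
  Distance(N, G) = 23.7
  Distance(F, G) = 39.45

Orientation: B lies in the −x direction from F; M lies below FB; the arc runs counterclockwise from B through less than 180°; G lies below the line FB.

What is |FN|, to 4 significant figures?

33.40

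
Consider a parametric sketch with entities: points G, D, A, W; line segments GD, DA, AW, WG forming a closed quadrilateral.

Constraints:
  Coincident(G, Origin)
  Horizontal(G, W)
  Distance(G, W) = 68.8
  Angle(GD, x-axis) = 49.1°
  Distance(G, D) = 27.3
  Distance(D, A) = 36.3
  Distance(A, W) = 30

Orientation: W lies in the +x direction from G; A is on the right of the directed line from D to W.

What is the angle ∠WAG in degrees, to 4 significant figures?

152.6°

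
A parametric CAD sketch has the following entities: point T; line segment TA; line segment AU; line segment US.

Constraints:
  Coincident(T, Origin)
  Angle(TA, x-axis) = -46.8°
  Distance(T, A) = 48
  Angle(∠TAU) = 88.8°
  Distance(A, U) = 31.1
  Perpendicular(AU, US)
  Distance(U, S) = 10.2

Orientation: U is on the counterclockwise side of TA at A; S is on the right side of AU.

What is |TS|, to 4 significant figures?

65.51

∠TAU = 88.8°, so AU runs at -46.8° + (180° − 88.8°) = 44.40° from the x-axis; with |AU| = 31.1, U = A + 31.1·(cos 44.40°, sin 44.40°) = (55.08, -13.23). AU is perpendicular to US; with |US| = 10.2 on the right of AU, S = U + 10.2·(0.6997, -0.7145) = (62.21, -20.52). Then |TS| = |S − T| = 65.51.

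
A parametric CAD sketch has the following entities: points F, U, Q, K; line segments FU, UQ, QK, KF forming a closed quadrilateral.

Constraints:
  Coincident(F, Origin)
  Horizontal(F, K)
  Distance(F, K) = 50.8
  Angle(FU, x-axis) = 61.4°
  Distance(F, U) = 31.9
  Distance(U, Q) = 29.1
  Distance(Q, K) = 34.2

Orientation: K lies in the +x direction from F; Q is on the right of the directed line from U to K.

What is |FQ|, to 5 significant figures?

16.650

Checks: |UQ| = 29.10 ✓; |QK| = 34.20 ✓.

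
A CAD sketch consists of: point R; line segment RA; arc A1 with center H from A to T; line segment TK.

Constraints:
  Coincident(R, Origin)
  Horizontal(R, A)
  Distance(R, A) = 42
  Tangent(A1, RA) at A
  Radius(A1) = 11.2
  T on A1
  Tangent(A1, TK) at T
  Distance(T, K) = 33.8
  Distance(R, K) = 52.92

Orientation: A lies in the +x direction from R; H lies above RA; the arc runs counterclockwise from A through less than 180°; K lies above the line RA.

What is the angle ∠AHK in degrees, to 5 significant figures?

158.45°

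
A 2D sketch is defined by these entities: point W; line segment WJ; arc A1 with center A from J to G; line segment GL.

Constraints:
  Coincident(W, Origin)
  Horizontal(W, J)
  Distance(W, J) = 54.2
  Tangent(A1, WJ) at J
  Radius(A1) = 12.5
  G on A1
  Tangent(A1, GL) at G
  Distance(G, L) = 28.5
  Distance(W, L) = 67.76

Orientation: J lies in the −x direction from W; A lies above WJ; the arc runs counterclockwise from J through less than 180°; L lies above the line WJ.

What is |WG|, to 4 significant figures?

45.57

W is at the origin; WJ is horizontal with |WJ| = 54.2 and J on the −x side, so J = (-54.20, 0.000). A1 meets WJ tangentially, so AJ is at right angles to WJ, so A = J + (0, 12.5) = (-54.20, 12.50). Since AG ⟂ GL (tangency), |AL| = √(12.5² + 28.5²) = 31.12 regardless of where G sits on A1. So L lies on both circle(W, 67.76) and circle(A, 31.12); the above-WJ intersection is L = (-51.92, 43.54). G is the foot of the tangent from L: G = (-42.42, 16.67).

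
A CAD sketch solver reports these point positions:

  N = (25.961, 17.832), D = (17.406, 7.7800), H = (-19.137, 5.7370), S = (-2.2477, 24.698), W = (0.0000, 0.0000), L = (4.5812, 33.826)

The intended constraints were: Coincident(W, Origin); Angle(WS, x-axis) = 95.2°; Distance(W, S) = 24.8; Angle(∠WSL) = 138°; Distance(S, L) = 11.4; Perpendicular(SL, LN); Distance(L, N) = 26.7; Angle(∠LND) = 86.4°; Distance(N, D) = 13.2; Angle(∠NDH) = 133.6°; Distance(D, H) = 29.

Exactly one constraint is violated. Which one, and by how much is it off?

Distance(D, H) = 29 — off by 7.60.

W = (0.00, 0.00) ✓; WS at 95.20° ✓; |WS| = 24.80 ✓; ∠WSL = 138.0° ✓; |SL| = 11.40 ✓; ∠(SL, LN) = 90.00° ✓; |LN| = 26.70 ✓; ∠LND = 86.40° ✓; |ND| = 13.20 ✓; ∠NDH = 133.6° ✓; |DH| = 36.60 ✗.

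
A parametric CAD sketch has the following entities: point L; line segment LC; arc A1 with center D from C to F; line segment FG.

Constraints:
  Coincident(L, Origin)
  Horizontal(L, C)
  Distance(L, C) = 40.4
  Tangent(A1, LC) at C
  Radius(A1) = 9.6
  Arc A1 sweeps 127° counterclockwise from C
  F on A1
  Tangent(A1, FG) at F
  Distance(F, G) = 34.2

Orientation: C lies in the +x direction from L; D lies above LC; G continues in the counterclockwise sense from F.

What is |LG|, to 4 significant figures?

50.77

L is at the origin; LC is horizontal with |LC| = 40.4 and C on the +x side, so C = (40.40, 0.000). Since A1 is tangent to LC there, DC ⟂ LC, so D = C + (0, 9.6) = (40.40, 9.600). On A1, C sits at bearing -90° from D; a 127° counterclockwise sweep puts F at bearing 37°, so F = D + 9.6·(cos 37°, sin 37°) = (48.07, 15.38). Since A1 is tangent to FG there, DF ⟂ FG, so FG runs along (−sin 37°, cos 37°); with |FG| = 34.2, G = (27.48, 42.69). Then |LG| = |G − L| = 50.77.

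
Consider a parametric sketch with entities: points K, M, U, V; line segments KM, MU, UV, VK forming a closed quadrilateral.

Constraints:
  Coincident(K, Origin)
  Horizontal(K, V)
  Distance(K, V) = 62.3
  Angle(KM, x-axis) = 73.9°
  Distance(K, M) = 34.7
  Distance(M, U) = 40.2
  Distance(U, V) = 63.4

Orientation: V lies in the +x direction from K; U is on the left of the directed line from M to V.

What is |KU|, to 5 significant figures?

71.751

Checks: |MU| = 40.20 ✓; |UV| = 63.40 ✓.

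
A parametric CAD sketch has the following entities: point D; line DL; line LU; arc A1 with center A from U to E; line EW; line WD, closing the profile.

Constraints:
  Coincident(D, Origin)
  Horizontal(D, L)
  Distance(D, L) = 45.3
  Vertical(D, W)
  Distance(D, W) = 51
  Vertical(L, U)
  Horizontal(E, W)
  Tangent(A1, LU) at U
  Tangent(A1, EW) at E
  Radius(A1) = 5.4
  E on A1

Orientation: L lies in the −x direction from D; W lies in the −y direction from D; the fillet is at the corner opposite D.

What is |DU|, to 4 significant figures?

64.28

D is at the origin; D and L share the same y with |DL| = 45.3 and L on the −x side, so L = (-45.30, 0.000). DW is vertical with |DW| = 51.0 and W on the −y side, so W = (0.000, -51.00). The virtual corner opposite D is at (-45.30, -51.00). The tangent condition forces AU to be normal to LU and the tangent condition forces AE to be normal to EW, with radius 5.4, so the center A sits 5.4 in from both sides at A = (-39.90, -45.60). That places the tangent points at U = (-45.30, -45.60) on LU and E = (-39.90, -51.00) on EW. Then |DU| = |U − D| = 64.28.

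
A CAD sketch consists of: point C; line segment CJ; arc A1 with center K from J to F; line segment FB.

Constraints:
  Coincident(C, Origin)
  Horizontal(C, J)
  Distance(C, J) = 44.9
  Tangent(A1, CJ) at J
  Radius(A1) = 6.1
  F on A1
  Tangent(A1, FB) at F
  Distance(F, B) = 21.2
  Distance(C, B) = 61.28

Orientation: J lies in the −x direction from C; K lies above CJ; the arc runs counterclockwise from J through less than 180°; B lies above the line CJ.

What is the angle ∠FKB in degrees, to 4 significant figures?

73.95°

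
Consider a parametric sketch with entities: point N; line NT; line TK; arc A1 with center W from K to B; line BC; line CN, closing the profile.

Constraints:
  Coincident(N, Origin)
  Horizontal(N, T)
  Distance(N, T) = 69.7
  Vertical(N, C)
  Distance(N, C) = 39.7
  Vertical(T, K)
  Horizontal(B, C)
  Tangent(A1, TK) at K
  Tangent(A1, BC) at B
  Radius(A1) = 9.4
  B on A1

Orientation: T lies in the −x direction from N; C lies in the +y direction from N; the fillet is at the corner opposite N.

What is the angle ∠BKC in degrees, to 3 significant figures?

37.3°

N is at the origin; N and T share the same y with |NT| = 69.7 and T on the −x side, so T = (-69.7, 0.00). NC is vertical with |NC| = 39.7 and C on the +y side, so C = (0.00, 39.7). The virtual corner opposite N is at (-69.7, 39.7). Since A1 is tangent to TK there, WK ⟂ TK and since A1 is tangent to BC there, WB ⟂ BC, with radius 9.4, so the center W sits 9.4 in from both sides at W = (-60.3, 30.3). That places the tangent points at K = (-69.7, 30.3) on TK and B = (-60.3, 39.7) on BC. Then cos ∠BKC = KB·KC / (|KB||KC|), giving 37.3°.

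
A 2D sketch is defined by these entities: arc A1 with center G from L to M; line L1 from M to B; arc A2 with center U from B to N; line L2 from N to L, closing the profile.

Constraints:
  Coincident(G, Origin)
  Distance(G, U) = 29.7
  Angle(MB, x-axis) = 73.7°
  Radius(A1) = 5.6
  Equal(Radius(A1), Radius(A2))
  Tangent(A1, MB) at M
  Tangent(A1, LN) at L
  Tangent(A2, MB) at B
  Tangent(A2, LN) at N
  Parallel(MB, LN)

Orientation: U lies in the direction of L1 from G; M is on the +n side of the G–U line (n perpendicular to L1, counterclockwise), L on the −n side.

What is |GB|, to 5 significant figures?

30.223

The slot axis is L1's direction at 73.7°, so u = (cos 73.7°, sin 73.7°) = (0.28067, 0.95981) and n = (−sin 73.7°, cos 73.7°) = (-0.95981, 0.28067). G is at the origin and U lies 29.7 along u from G, so U = 29.7·u = (8.3358, 28.506). Tangency of A1 to both parallel lines with radius 5.6 puts M and L at G ± 5.6·n: M = (-5.3749, 1.5717), L = (5.3749, -1.5717). Equal radii place B and N the same way about U: B = U + 5.6·n = (2.9609, 30.078), N = U − 5.6·n = (13.711, 26.934). Then |GB| = |B − G| = 30.223.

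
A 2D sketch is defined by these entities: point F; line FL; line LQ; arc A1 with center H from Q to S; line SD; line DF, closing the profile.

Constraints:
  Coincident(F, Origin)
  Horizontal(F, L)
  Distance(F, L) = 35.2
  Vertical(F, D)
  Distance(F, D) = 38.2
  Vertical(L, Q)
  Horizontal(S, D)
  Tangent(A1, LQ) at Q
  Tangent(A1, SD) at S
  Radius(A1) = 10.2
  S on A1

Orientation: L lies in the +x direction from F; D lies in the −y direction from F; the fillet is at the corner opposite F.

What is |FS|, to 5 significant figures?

45.653

F is at the origin; FL is horizontal with |FL| = 35.2 and L on the +x side, so L = (35.200, 0.0000). F and D share the same x with |FD| = 38.2 and D on the −y side, so D = (0.0000, -38.200). The virtual corner opposite F is at (35.200, -38.200). Tangency of A1 to LQ means the radius HQ is perpendicular to LQ and A1 meets SD tangentially, so HS is at right angles to SD, with radius 10.2, so the center H sits 10.2 in from both sides at H = (25.000, -28.000). That places the tangent points at Q = (35.200, -28.000) on LQ and S = (25.000, -38.200) on SD. Then |FS| = |S − F| = 45.653.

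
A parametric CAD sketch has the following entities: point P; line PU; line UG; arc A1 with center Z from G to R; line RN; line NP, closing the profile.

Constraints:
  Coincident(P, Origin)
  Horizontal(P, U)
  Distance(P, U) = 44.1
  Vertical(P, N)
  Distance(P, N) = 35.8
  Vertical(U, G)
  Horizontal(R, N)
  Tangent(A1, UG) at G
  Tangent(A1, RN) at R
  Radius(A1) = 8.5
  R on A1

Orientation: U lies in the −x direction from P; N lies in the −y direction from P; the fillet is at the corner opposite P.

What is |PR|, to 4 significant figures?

50.49

P is at the origin; PU is horizontal with |PU| = 44.1 and U on the −x side, so U = (-44.10, 0.000). PN is vertical with |PN| = 35.8 and N on the −y side, so N = (0.000, -35.80). The virtual corner opposite P is at (-44.10, -35.80). Tangency of A1 to UG means the radius ZG is perpendicular to UG and tangency of A1 to RN means the radius ZR is perpendicular to RN, with radius 8.5, so the center Z sits 8.5 in from both sides at Z = (-35.60, -27.30). That places the tangent points at G = (-44.10, -27.30) on UG and R = (-35.60, -35.80) on RN. Then |PR| = |R − P| = 50.49.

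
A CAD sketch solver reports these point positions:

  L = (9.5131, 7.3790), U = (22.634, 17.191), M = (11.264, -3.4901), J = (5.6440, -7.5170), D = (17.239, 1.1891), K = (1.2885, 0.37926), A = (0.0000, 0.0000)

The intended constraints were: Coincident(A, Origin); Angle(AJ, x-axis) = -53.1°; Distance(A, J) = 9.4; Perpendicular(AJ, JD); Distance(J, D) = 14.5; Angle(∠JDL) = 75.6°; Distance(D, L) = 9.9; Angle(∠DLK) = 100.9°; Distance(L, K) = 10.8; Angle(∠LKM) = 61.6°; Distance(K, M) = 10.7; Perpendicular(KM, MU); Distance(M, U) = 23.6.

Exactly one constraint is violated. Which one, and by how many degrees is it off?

Perpendicular(KM, MU) — off by 7.60°.

A = (0.00, 0.00) ✓; AJ at -53.10° ✓; |AJ| = 9.400 ✓; ∠(AJ, JD) = 90.00° ✓; |JD| = 14.50 ✓; ∠JDL = 75.60° ✓; |DL| = 9.900 ✓; ∠DLK = 100.9° ✓; |LK| = 10.80 ✓; ∠LKM = 61.60° ✓; |KM| = 10.70 ✓; ∠(KM, MU) = 82.40° ✗; |MU| = 23.60 ✓.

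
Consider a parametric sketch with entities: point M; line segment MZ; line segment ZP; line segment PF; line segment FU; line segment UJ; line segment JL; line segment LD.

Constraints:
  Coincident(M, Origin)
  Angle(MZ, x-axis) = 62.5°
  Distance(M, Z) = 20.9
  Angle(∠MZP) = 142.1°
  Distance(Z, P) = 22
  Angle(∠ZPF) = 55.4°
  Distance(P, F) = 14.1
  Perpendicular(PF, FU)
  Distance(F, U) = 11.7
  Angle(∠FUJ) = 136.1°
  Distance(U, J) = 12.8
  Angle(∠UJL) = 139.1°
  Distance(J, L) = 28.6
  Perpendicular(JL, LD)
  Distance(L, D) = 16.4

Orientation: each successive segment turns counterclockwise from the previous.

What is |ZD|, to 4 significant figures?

38.81

∠UJL = 139.1° gives JL at 39.80° from the x-axis; with |JL| = 28.6, L = (38.75, 40.00). JL is perpendicular to LD, so LD runs at 129.8°; with |LD| = 16.4, D = (28.25, 52.60). Then |ZD| = |D − Z| = 38.81.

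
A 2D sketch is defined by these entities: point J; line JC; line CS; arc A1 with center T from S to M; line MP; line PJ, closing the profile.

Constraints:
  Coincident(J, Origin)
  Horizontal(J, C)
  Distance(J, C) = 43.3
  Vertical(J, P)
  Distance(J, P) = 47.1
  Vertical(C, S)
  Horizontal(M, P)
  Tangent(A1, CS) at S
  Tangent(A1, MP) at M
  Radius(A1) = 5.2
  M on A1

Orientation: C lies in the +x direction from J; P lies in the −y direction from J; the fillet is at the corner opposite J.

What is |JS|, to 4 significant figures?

60.25

J is at the origin; JC is horizontal with |JC| = 43.3 and C on the +x side, so C = (43.30, 0.000). J and P share the same x with |JP| = 47.1 and P on the −y side, so P = (0.000, -47.10). The virtual corner opposite J is at (43.30, -47.10). A1 meets CS tangentially, so TS is at right angles to CS and the tangent condition forces TM to be normal to MP, with radius 5.2, so the center T sits 5.2 in from both sides at T = (38.10, -41.90). That places the tangent points at S = (43.30, -41.90) on CS and M = (38.10, -47.10) on MP. Then |JS| = |S − J| = 60.25.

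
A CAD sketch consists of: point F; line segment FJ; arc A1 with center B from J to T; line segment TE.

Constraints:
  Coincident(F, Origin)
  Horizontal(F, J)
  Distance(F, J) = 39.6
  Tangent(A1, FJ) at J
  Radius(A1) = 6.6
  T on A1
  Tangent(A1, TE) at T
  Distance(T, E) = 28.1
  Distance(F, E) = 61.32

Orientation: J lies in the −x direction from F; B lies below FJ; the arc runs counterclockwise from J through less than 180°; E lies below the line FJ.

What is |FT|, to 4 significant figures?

46.36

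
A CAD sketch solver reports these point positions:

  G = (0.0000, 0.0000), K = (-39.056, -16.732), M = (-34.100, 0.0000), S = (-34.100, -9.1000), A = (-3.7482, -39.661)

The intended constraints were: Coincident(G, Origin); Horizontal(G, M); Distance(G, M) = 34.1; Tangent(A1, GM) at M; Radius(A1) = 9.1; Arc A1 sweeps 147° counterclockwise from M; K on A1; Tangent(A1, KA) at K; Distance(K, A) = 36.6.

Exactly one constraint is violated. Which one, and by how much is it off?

Distance(K, A) = 36.6 — off by 5.50.

G = (0.00, 0.00) ✓; G.y = 0.00, M.y = 0.00 ✓; |GM| = 34.10 ✓; ∠(SM, MG) = 90.00° ✓; |SM| = 9.100 ✓; bearing(S→K) − bearing(S→M) = 147.0° ✓; |SK| = 9.100 ✓; ∠(SK, KA) = 90.00° ✓; |KA| = 42.10 ✗.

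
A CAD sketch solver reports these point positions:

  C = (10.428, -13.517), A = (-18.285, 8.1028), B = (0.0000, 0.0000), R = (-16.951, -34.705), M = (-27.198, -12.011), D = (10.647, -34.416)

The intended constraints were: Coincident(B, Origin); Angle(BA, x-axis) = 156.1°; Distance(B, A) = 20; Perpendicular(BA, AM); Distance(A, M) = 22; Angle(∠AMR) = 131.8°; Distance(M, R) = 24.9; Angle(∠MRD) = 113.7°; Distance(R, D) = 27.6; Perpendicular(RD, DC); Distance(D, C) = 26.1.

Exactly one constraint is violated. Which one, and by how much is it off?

Distance(D, C) = 26.1 — off by 5.20.

B = (0.00, 0.00) ✓; BA at 156.1° ✓; |BA| = 20.00 ✓; ∠(BA, AM) = 90.00° ✓; |AM| = 22.00 ✓; ∠AMR = 131.8° ✓; |MR| = 24.90 ✓; ∠MRD = 113.7° ✓; |RD| = 27.60 ✓; ∠(RD, DC) = 90.00° ✓; |DC| = 20.90 ✗.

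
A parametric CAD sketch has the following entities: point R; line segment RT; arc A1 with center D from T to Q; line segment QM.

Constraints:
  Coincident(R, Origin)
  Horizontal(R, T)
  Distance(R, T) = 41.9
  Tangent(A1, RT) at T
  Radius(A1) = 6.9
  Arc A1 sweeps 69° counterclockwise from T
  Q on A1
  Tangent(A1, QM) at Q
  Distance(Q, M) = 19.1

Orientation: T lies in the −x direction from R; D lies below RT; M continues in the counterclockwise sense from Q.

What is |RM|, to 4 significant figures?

59.51

R is at the origin; R and T share the same y with |RT| = 41.9 and T on the −x side, so T = (-41.90, 0.000). A1 meets RT tangentially, so DT is at right angles to RT, so D = T + (0, -6.9) = (-41.90, -6.900). On A1, T sits at bearing 90° from D; a 69° counterclockwise sweep puts Q at bearing 159°, so Q = D + 6.9·(cos 159°, sin 159°) = (-48.34, -4.427). Since A1 is tangent to QM there, DQ ⟂ QM, so QM runs along (−sin 159°, cos 159°); with |QM| = 19.1, M = (-55.19, -22.26). Then |RM| = |M − R| = 59.51.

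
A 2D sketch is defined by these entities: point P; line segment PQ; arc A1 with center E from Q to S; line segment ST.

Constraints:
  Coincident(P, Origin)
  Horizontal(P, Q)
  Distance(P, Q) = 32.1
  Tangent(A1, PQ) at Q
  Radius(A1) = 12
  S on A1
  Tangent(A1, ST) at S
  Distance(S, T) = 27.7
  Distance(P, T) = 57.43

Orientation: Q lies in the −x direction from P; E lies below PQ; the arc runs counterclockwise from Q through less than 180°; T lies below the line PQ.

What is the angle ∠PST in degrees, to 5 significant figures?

99.232°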